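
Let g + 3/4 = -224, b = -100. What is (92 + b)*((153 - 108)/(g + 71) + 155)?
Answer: -50744/41 ≈ -1237.7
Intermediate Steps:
g = -899/4 (g = -3/4 - 224 = -899/4 ≈ -224.75)
(92 + b)*((153 - 108)/(g + 71) + 155) = (92 - 100)*((153 - 108)/(-899/4 + 71) + 155) = -8*(45/(-615/4) + 155) = -8*(45*(-4/615) + 155) = -8*(-12/41 + 155) = -8*6343/41 = -50744/41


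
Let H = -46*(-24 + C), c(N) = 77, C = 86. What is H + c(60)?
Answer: -2775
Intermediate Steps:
H = -2852 (H = -46*(-24 + 86) = -46*62 = -2852)
H + c(60) = -2852 + 77 = -2775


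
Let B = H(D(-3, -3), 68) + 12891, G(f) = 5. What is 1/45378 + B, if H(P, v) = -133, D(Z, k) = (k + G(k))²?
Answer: 578932525/45378 ≈ 12758.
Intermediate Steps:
D(Z, k) = (5 + k)² (D(Z, k) = (k + 5)² = (5 + k)²)
B = 12758 (B = -133 + 12891 = 12758)
1/45378 + B = 1/45378 + 12758 = 578932525/45378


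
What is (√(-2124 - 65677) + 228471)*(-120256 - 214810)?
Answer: -76552864086 - 335066*I*√67801 ≈ -7.6553e+10 - 8.7247e+7*I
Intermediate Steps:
(√(-2124 - 65677) + 228471)*(-120256 - 214810) = (√(-67801) + 228471)*(-335066) = (I*√67801 + 228471)*(-335066) = (228471 + I*√67801)*(-335066) = -76552864086 - 335066*I*√67801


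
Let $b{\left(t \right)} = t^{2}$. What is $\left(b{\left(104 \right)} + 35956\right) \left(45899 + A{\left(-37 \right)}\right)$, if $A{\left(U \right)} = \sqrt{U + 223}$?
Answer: $2146788028 + 46772 \sqrt{186} \approx 2.1474 \cdot 10^{9}$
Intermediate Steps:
$A{\left(U \right)} = \sqrt{223 + U}$
$\left(b{\left(104 \right)} + 35956\right) \left(45899 + A{\left(-37 \right)}\right) = \left(104^{2} + 35956\right) \left(45899 + \sqrt{223 - 37}\right) = \left(10816 + 35956\right) \left(45899 + \sqrt{186}\right) = 46772 \left(45899 + \sqrt{186}\right) = 2146788028 + 46772 \sqrt{186}$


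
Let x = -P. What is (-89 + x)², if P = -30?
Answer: 3481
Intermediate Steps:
x = 30 (x = -1*(-30) = 30)
(-89 + x)² = (-89 + 30)² = (-59)² = 3481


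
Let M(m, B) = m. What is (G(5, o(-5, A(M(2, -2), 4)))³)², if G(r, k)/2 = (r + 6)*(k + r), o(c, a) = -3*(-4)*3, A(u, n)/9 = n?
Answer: 538566362834572864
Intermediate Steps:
A(u, n) = 9*n
o(c, a) = 36 (o(c, a) = 12*3 = 36)
G(r, k) = 2*(6 + r)*(k + r) (G(r, k) = 2*((r + 6)*(k + r)) = 2*((6 + r)*(k + r)) = 2*(6 + r)*(k + r))
(G(5, o(-5, A(M(2, -2), 4)))³)² = ((2*5² + 12*36 + 12*5 + 2*36*5)³)² = ((2*25 + 432 + 60 + 360)³)² = ((50 + 432 + 60 + 360)³)² = (902³)² = 733870808² = 538566362834572864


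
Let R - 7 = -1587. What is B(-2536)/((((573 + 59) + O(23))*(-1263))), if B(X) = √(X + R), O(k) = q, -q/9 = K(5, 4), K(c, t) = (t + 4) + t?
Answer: -7*I*√21/330906 ≈ -9.694e-5*I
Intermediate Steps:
K(c, t) = 4 + 2*t (K(c, t) = (4 + t) + t = 4 + 2*t)
q = -108 (q = -9*(4 + 2*4) = -9*(4 + 8) = -9*12 = -108)
O(k) = -108
R = -1580 (R = 7 - 1587 = -1580)
B(X) = √(-1580 + X) (B(X) = √(X - 1580) = √(-1580 + X))
B(-2536)/((((573 + 59) + O(23))*(-1263))) = √(-1580 - 2536)/((((573 + 59) - 108)*(-1263))) = √(-4116)/(((632 - 108)*(-1263))) = (14*I*√21)/((524*(-1263))) = (14*I*√21)/(-661812) = (14*I*√21)*(-1/661812) = -7*I*√21/330906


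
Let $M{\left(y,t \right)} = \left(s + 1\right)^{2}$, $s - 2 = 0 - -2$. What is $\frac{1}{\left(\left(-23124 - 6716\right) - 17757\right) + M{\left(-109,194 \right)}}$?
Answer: $- \frac{1}{47572} \approx -2.1021 \cdot 10^{-5}$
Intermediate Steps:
$s = 4$ ($s = 2 + \left(0 - -2\right) = 2 + \left(0 + 2\right) = 2 + 2 = 4$)
$M{\left(y,t \right)} = 25$ ($M{\left(y,t \right)} = \left(4 + 1\right)^{2} = 5^{2} = 25$)
$\frac{1}{\left(\left(-23124 - 6716\right) - 17757\right) + M{\left(-109,194 \right)}} = \frac{1}{\left(\left(-23124 - 6716\right) - 17757\right) + 25} = \frac{1}{\left(-29840 - 17757\right) + 25} = \frac{1}{-47597 + 25} = \frac{1}{-47572} = - \frac{1}{47572}$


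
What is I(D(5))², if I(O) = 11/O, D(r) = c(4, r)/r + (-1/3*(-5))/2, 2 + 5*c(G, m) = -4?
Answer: 2722500/7921 ≈ 343.71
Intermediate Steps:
c(G, m) = -6/5 (c(G, m) = -⅖ + (⅕)*(-4) = -⅖ - ⅘ = -6/5)
D(r) = ⅚ - 6/(5*r) (D(r) = -6/(5*r) + (-1/3*(-5))/2 = -6/(5*r) + (-1*⅓*(-5))*(½) = -6/(5*r) - ⅓*(-5)*(½) = -6/(5*r) + (5/3)*(½) = -6/(5*r) + ⅚ = ⅚ - 6/(5*r))
I(D(5))² = (11/(((1/30)*(-36 + 25*5)/5)))² = (11/(((1/30)*(⅕)*(-36 + 125))))² = (11/(((1/30)*(⅕)*89)))² = (11/(89/150))² = (11*(150/89))² = (1650/89)² = 2722500/7921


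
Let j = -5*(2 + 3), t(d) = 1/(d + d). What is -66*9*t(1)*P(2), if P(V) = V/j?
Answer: 594/25 ≈ 23.760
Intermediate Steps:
t(d) = 1/(2*d)
j = -25 (j = -5*5 = -25)
P(V) = -V/25 (P(V) = V/(-25) = V*(-1/25) = -V/25)
-66*9*t(1)*P(2) = -66*9*((½)/1)*(-1/25*2) = -66*9*((½)*1)*(-2)/25 = -66*9*(½)*(-2)/25 = -297*(-2)/25 = -66*(-9/25) = 594/25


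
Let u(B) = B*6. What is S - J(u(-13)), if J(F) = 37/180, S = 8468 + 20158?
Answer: 5152643/180 ≈ 28626.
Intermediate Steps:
u(B) = 6*B
S = 28626
J(F) = 37/180 (J(F) = 37*(1/180) = 37/180)
S - J(u(-13)) = 28626 - 1*37/180 = 28626 - 37/180 = 5152643/180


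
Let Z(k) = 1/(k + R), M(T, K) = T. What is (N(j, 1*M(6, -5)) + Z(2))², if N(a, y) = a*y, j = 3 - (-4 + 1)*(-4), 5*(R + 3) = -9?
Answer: 579121/196 ≈ 2954.7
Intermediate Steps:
R = -24/5 (R = -3 + (⅕)*(-9) = -3 - 9/5 = -24/5 ≈ -4.8000)
j = -9 (j = 3 - (-3)*(-4) = 3 - 1*12 = 3 - 12 = -9)
Z(k) = 1/(-24/5 + k) (Z(k) = 1/(k - 24/5) = 1/(-24/5 + k))
(N(j, 1*M(6, -5)) + Z(2))² = (-9*6 + 5/(-24 + 5*2))² = (-9*6 + 5/(-24 + 10))² = (-54 + 5/(-14))² = (-54 + 5*(-1/14))² = (-54 - 5/14)² = (-761/14)² = 579121/196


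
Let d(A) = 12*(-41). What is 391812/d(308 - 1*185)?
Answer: -32651/41 ≈ -796.37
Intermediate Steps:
d(A) = -492
391812/d(308 - 1*185) = 391812/(-492) = 391812*(-1/492) = -32651/41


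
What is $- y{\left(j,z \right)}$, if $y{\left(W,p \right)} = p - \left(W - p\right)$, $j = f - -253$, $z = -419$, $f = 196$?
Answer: $1287$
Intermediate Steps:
$j = 449$ ($j = 196 - -253 = 196 + 253 = 449$)
$y{\left(W,p \right)} = - W + 2 p$
$- y{\left(j,z \right)} = - (\left(-1\right) 449 + 2 \left(-419\right)) = - (-449 - 838) = \left(-1\right) \left(-1287\right) = 1287$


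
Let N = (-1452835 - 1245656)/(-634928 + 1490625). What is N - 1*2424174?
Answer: -2074361117769/855697 ≈ -2.4242e+6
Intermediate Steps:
N = -2698491/855697 ≈ -3.1536
N - 1*2424174 = -2698491/855697 - 1*2424174 = -2698491/855697 - 2424174 = -2074361117769/855697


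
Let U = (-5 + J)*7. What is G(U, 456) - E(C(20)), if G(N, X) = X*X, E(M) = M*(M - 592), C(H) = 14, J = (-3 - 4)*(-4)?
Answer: 216028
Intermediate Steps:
J = 28 (J = -7*(-4) = 28)
E(M) = M*(-592 + M)
U = 161 (U = (-5 + 28)*7 = 23*7 = 161)
G(N, X) = X**2
G(U, 456) - E(C(20)) = 456**2 - 14*(-592 + 14) = 207936 - 14*(-578) = 207936 - 1*(-8092) = 207936 + 8092 = 216028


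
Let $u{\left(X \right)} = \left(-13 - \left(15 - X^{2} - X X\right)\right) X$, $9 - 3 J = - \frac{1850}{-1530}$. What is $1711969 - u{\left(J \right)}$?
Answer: $\frac{165555461817331}{96702579} \approx 1.712 \cdot 10^{6}$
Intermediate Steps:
$J = \frac{1192}{459}$ ($J = 3 - \frac{\left(-1850\right) \frac{1}{-1530}}{3} = 3 - \frac{\left(-1850\right) \left(- \frac{1}{1530}\right)}{3} = 3 - \frac{185}{459} = \frac{1192}{459} \approx 2.597$)
$u{\left(X \right)} = X \left(-28 + 2 X^{2}\right)$ ($u{\left(X \right)} = \left(-13 + \left(\left(X^{2} + X^{2}\right) - 15\right)\right) X = \left(-13 + \left(2 X^{2} - 15\right)\right) X = \left(-13 + \left(-15 + 2 X^{2}\right)\right) X = \left(-28 + 2 X^{2}\right) X = X \left(-28 + 2 X^{2}\right)$)
$1711969 - u{\left(J \right)} = 1711969 - 2 \cdot \frac{1192}{459} \left(-14 + \left(\frac{1192}{459}\right)^{2}\right) = 1711969 - 2 \cdot \frac{1192}{459} \left(-14 + \frac{1420864}{210681}\right) = 1711969 - 2 \cdot \frac{1192}{459} \left(- \frac{1528670}{210681}\right) = 1711969 - - \frac{3644349280}{96702579} = 1711969 + \frac{3644349280}{96702579} = \frac{165555461817331}{96702579}$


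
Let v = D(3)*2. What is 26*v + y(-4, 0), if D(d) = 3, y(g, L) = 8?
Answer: 164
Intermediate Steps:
v = 6 (v = 3*2 = 6)
26*v + y(-4, 0) = 26*6 + 8 = 156 + 8 = 164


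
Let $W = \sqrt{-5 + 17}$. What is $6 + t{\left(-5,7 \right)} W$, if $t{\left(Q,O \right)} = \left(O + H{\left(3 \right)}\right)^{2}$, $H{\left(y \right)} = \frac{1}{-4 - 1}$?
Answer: $6 + \frac{2312 \sqrt{3}}{25} \approx 166.18$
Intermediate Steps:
$W = 2 \sqrt{3}$ ($W = \sqrt{12} = 2 \sqrt{3} \approx 3.4641$)
$H{\left(y \right)} = - \frac{1}{5}$ ($H{\left(y \right)} = \frac{1}{-5} = - \frac{1}{5}$)
$t{\left(Q,O \right)} = \left(- \frac{1}{5} + O\right)^{2}$ ($t{\left(Q,O \right)} = \left(O - \frac{1}{5}\right)^{2} = \left(- \frac{1}{5} + O\right)^{2}$)
$6 + t{\left(-5,7 \right)} W = 6 + \frac{\left(-1 + 5 \cdot 7\right)^{2}}{25} \cdot 2 \sqrt{3} = 6 + \frac{\left(-1 + 35\right)^{2}}{25} \cdot 2 \sqrt{3} = 6 + \frac{34^{2}}{25} \cdot 2 \sqrt{3} = 6 + \frac{1}{25} \cdot 1156 \cdot 2 \sqrt{3} = 6 + \frac{1156 \cdot 2 \sqrt{3}}{25} = 6 + \frac{2312 \sqrt{3}}{25}$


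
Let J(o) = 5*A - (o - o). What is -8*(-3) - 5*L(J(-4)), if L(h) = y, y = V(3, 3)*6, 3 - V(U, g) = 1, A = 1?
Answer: -36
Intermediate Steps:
V(U, g) = 2 (V(U, g) = 3 - 1*1 = 3 - 1 = 2)
J(o) = 5 (J(o) = 5*1 - (o - o) = 5 - 1*0 = 5 + 0 = 5)
y = 12 (y = 2*6 = 12)
L(h) = 12
-8*(-3) - 5*L(J(-4)) = -8*(-3) - 5*12 = 24 - 60 = -36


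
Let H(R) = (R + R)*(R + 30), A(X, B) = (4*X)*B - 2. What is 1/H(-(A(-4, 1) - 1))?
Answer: 1/1862 ≈ 0.00053706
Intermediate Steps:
A(X, B) = -2 + 4*B*X (A(X, B) = 4*B*X - 2 = -2 + 4*B*X)
H(R) = 2*R*(30 + R) (H(R) = (2*R)*(30 + R) = 2*R*(30 + R))
1/H(-(A(-4, 1) - 1)) = 1/(2*(-((-2 + 4*1*(-4)) - 1))*(30 - ((-2 + 4*1*(-4)) - 1))) = 1/(2*(-((-2 - 16) - 1))*(30 - ((-2 - 16) - 1))) = 1/(2*(-(-18 - 1))*(30 - (-18 - 1))) = 1/(2*(-1*(-19))*(30 - 1*(-19))) = 1/(2*19*(30 + 19)) = 1/(2*19*49) = 1/1862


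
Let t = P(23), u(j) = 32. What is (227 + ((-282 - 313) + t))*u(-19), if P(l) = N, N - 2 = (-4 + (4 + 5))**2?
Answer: -10912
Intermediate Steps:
N = 27 (N = 2 + (-4 + (4 + 5))**2 = 2 + (-4 + 9)**2 = 2 + 5**2 = 2 + 25 = 27)
P(l) = 27
t = 27
(227 + ((-282 - 313) + t))*u(-19) = (227 + ((-282 - 313) + 27))*32 = (227 + (-595 + 27))*32 = (227 - 568)*32 = -341*32 = -10912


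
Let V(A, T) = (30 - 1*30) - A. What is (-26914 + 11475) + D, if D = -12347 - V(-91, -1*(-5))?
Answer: -27877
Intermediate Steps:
V(A, T) = -A (V(A, T) = (30 - 30) - A = 0 - A = -A)
D = -12438 (D = -12347 - (-1)*(-91) = -12347 - 1*91 = -12347 - 91 = -12438)
(-26914 + 11475) + D = (-26914 + 11475) - 12438 = -15439 - 12438 = -27877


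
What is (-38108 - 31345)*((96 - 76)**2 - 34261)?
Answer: 2351748033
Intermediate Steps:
(-38108 - 31345)*((96 - 76)**2 - 34261) = -69453*(20**2 - 34261) = -69453*(400 - 34261) = -69453*(-33861) = 2351748033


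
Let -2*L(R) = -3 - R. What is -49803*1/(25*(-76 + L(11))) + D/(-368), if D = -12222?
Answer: 285583/4600 ≈ 62.083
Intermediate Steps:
L(R) = 3/2 + R/2 (L(R) = -(-3 - R)/2 = 3/2 + R/2)
-49803*1/(25*(-76 + L(11))) + D/(-368) = -49803*1/(25*(-76 + (3/2 + (½)*11))) - 12222/(-368) = -49803*1/(25*(-76 + (3/2 + 11/2))) - 12222*(-1/368) = -49803*1/(25*(-76 + 7)) + 6111/184 = -49803/(25*(-69)) + 6111/184 = -49803/(-1725) + 6111/184 = -49803*(-1/1725) + 6111/184 = 16601/575 + 6111/184 = 285583/4600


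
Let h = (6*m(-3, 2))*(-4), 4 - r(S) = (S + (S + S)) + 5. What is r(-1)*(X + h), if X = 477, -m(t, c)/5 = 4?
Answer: 1914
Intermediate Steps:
m(t, c) = -20 (m(t, c) = -5*4 = -20)
r(S) = -1 - 3*S (r(S) = 4 - ((S + (S + S)) + 5) = 4 - ((S + 2*S) + 5) = 4 - (3*S + 5) = 4 - (5 + 3*S) = 4 + (-5 - 3*S) = -1 - 3*S)
h = 480 (h = (6*(-20))*(-4) = -120*(-4) = 480)
r(-1)*(X + h) = (-1 - 3*(-1))*(477 + 480) = (-1 + 3)*957 = 2*957 = 1914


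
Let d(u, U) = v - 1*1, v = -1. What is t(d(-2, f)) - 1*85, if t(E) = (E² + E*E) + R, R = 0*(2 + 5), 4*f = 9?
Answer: -77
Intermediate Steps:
f = 9/4 (f = (¼)*9 = 9/4 ≈ 2.2500)
R = 0 (R = 0*7 = 0)
d(u, U) = -2 (d(u, U) = -1 - 1*1 = -1 - 1 = -2)
t(E) = 2*E² (t(E) = (E² + E*E) + 0 = (E² + E²) + 0 = 2*E² + 0 = 2*E²)
t(d(-2, f)) - 1*85 = 2*(-2)² - 1*85 = 2*4 - 85 = 8 - 85 = -77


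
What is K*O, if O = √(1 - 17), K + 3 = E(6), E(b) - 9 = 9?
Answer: 60*I ≈ 60.0*I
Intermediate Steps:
E(b) = 18 (E(b) = 9 + 9 = 18)
K = 15 (K = -3 + 18 = 15)
O = 4*I (O = √(-16) = 4*I ≈ 4.0*I)
K*O = 15*(4*I) = 60*I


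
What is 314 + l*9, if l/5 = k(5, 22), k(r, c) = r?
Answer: 539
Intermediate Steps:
l = 25 (l = 5*5 = 25)
314 + l*9 = 314 + 25*9 = 314 + 225 = 539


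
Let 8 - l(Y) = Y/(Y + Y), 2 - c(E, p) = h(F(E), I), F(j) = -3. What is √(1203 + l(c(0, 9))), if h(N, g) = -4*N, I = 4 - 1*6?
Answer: 3*√538/2 ≈ 34.792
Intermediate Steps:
I = -2 (I = 4 - 6 = -2)
c(E, p) = -10 (c(E, p) = 2 - (-4)*(-3) = 2 - 1*12 = 2 - 12 = -10)
l(Y) = 15/2 (l(Y) = 8 - Y/(Y + Y) = 8 - Y/(2*Y) = 8 - Y*1/(2*Y) = 8 - 1*½ = 8 - ½ = 15/2)
√(1203 + l(c(0, 9))) = √(1203 + 15/2) = √(2421/2) = 3*√538/2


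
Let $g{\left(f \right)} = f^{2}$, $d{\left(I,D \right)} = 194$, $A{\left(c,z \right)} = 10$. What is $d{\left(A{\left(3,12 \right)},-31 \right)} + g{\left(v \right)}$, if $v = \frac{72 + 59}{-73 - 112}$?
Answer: $\frac{6656811}{34225} \approx 194.5$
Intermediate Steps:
$v = - \frac{131}{185}$ ($v = \frac{131}{-185} = 131 \left(- \frac{1}{185}\right) = - \frac{131}{185} \approx -0.70811$)
$d{\left(A{\left(3,12 \right)},-31 \right)} + g{\left(v \right)} = 194 + \left(- \frac{131}{185}\right)^{2} = 194 + \frac{17161}{34225} = \frac{6656811}{34225}$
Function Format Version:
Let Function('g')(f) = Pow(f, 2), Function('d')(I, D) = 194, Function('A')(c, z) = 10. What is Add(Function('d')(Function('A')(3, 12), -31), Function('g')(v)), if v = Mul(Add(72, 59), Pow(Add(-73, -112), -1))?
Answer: Rational(6656811, 34225) ≈ 194.50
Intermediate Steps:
v = Rational(-131, 185) (v = Mul(131, Pow(-185, -1)) = Mul(131, Rational(-1, 185)) = Rational(-131, 185) ≈ -0.70811)
Add(Function('d')(Function('A')(3, 12), -31), Function('g')(v)) = Add(194, Pow(Rational(-131, 185), 2)) = Add(194, Rational(17161, 34225)) = Rational(6656811, 34225)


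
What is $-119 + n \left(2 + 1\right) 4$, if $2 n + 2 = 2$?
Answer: $-119$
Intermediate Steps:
$n = 0$ ($n = -1 + \frac{1}{2} \cdot 2 = -1 + 1 = 0$)
$-119 + n \left(2 + 1\right) 4 = -119 + 0 \left(2 + 1\right) 4 = -119 + 0 \cdot 3 \cdot 4 = -119 + 0 \cdot 12 = -119 + 0 = -119$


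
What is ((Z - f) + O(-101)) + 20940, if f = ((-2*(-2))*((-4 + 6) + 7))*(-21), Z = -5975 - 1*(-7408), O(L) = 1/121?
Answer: 2798610/121 ≈ 23129.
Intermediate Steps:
O(L) = 1/121
Z = 1433 (Z = -5975 + 7408 = 1433)
f = -756 (f = (4*(2 + 7))*(-21) = (4*9)*(-21) = 36*(-21) = -756)
((Z - f) + O(-101)) + 20940 = ((1433 - 1*(-756)) + 1/121) + 20940 = ((1433 + 756) + 1/121) + 20940 = (2189 + 1/121) + 20940 = 264870/121 + 20940 = 2798610/121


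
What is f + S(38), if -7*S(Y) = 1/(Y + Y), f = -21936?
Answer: -11669953/532 ≈ -21936.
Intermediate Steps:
S(Y) = -1/(14*Y) (S(Y) = -1/(7*(Y + Y)) = -1/(2*Y)/7 = -1/(14*Y))
f + S(38) = -21936 - 1/14/38 = -21936 - 1/14*1/38 = -21936 - 1/532 = -11669953/532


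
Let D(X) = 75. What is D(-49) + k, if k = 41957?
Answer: 42032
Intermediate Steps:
D(-49) + k = 75 + 41957 = 42032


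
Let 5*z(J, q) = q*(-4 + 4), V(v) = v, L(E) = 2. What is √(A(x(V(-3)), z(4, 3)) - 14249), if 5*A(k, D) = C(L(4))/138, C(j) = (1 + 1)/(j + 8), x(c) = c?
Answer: I*√6783948762/690 ≈ 119.37*I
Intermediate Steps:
z(J, q) = 0 (z(J, q) = (q*(-4 + 4))/5 = (q*0)/5 = (⅕)*0 = 0)
C(j) = 2/(8 + j)
A(k, D) = 1/3450 (A(k, D) = ((2/(8 + 2))/138)/5 = ((2/10)*(1/138))/5 = ((2*(⅒))*(1/138))/5 = ((⅕)*(1/138))/5 = (⅕)*(1/690) = 1/3450)
√(A(x(V(-3)), z(4, 3)) - 14249) = √(1/3450 - 14249) = √(-49159049/3450) = I*√6783948762/690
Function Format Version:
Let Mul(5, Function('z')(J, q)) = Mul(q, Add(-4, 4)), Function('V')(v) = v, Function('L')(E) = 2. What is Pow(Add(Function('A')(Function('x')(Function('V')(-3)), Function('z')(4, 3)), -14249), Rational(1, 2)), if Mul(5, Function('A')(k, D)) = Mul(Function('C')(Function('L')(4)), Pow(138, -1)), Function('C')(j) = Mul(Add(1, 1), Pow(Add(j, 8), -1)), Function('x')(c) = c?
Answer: Mul(Rational(1, 690), I, Pow(6783948762, Rational(1, 2))) ≈ Mul(119.37, I)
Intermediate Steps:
Function('z')(J, q) = 0 (Function('z')(J, q) = Mul(Rational(1, 5), Mul(q, Add(-4, 4))) = Mul(Rational(1, 5), Mul(q, 0)) = Mul(Rational(1, 5), 0) = 0)
Function('C')(j) = Mul(2, Pow(Add(8, j), -1))
Function('A')(k, D) = Rational(1, 3450) (Function('A')(k, D) = Mul(Rational(1, 5), Mul(Mul(2, Pow(Add(8, 2), -1)), Pow(138, -1))) = Mul(Rational(1, 5), Mul(Mul(2, Pow(10, -1)), Rational(1, 138))) = Mul(Rational(1, 5), Mul(Mul(2, Rational(1, 10)), Rational(1, 138))) = Mul(Rational(1, 5), Mul(Rational(1, 5), Rational(1, 138))) = Mul(Rational(1, 5), Rational(1, 690)) = Rational(1, 3450))
Pow(Add(Function('A')(Function('x')(Function('V')(-3)), Function('z')(4, 3)), -14249), Rational(1, 2)) = Pow(Add(Rational(1, 3450), -14249), Rational(1, 2)) = Pow(Rational(-49159049, 3450), Rational(1, 2)) = Mul(Rational(1, 690), I, Pow(6783948762, Rational(1, 2)))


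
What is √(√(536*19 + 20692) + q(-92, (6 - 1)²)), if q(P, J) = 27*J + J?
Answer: √(700 + 2*√7719) ≈ 29.592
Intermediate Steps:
q(P, J) = 28*J
√(√(536*19 + 20692) + q(-92, (6 - 1)²)) = √(√(536*19 + 20692) + 28*(6 - 1)²) = √(√(10184 + 20692) + 28*5²) = √(√30876 + 28*25) = √(2*√7719 + 700) = √(700 + 2*√7719)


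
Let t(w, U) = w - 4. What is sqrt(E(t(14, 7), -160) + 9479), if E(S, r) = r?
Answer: sqrt(9319) ≈ 96.535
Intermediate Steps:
t(w, U) = -4 + w
sqrt(E(t(14, 7), -160) + 9479) = sqrt(-160 + 9479) = sqrt(9319)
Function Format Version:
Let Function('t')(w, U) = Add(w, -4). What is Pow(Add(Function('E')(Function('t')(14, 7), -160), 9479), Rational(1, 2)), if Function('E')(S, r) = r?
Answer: Pow(9319, Rational(1, 2)) ≈ 96.535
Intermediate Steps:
Function('t')(w, U) = Add(-4, w)
Pow(Add(Function('E')(Function('t')(14, 7), -160), 9479), Rational(1, 2)) = Pow(Add(-160, 9479), Rational(1, 2)) = Pow(9319, Rational(1, 2))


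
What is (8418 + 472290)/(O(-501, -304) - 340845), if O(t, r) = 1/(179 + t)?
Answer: -154787976/109752091 ≈ -1.4103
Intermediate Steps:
(8418 + 472290)/(O(-501, -304) - 340845) = (8418 + 472290)/(1/(179 - 501) - 340845) = 480708/(1/(-322) - 340845) = 480708/(-1/322 - 340845) = 480708/(-109752091/322) = 480708*(-322/109752091) = -154787976/109752091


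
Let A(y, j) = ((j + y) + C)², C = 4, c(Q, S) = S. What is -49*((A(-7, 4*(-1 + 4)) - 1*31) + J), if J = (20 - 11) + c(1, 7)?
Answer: -3234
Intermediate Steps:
A(y, j) = (4 + j + y)² (A(y, j) = ((j + y) + 4)² = (4 + j + y)²)
J = 16 (J = (20 - 11) + 7 = 9 + 7 = 16)
-49*((A(-7, 4*(-1 + 4)) - 1*31) + J) = -49*(((4 + 4*(-1 + 4) - 7)² - 1*31) + 16) = -49*(((4 + 4*3 - 7)² - 31) + 16) = -49*(((4 + 12 - 7)² - 31) + 16) = -49*((9² - 31) + 16) = -49*((81 - 31) + 16) = -49*(50 + 16) = -49*66 = -3234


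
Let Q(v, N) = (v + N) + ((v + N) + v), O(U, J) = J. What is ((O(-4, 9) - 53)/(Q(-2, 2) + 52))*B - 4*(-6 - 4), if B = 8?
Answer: 824/25 ≈ 32.960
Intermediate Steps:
Q(v, N) = 2*N + 3*v (Q(v, N) = (N + v) + ((N + v) + v) = (N + v) + (N + 2*v) = 2*N + 3*v)
((O(-4, 9) - 53)/(Q(-2, 2) + 52))*B - 4*(-6 - 4) = ((9 - 53)/((2*2 + 3*(-2)) + 52))*8 - 4*(-6 - 4) = -44/((4 - 6) + 52)*8 - 4*(-10) = -44/(-2 + 52)*8 + 40 = -44/50*8 + 40 = -44*1/50*8 + 40 = -22/25*8 + 40 = -176/25 + 40 = 824/25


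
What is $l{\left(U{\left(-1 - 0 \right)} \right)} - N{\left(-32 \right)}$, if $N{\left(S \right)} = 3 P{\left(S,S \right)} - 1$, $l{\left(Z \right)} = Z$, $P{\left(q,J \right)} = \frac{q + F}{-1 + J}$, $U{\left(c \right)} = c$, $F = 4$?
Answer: $- \frac{28}{11} \approx -2.5455$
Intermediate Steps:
$P{\left(q,J \right)} = \frac{4 + q}{-1 + J}$ ($P{\left(q,J \right)} = \frac{q + 4}{-1 + J} = \frac{4 + q}{-1 + J}$)
$N{\left(S \right)} = -1 + \frac{3 \left(4 + S\right)}{-1 + S}$ ($N{\left(S \right)} = 3 \frac{4 + S}{-1 + S} - 1 = \frac{3 \left(4 + S\right)}{-1 + S} - 1 = -1 + \frac{3 \left(4 + S\right)}{-1 + S}$)
$l{\left(U{\left(-1 - 0 \right)} \right)} - N{\left(-32 \right)} = \left(-1 - 0\right) - \frac{13 + 2 \left(-32\right)}{-1 - 32} = \left(-1 + 0\right) - \frac{13 - 64}{-33} = -1 - \left(- \frac{1}{33}\right) \left(-51\right) = -1 - \frac{17}{11} = - \frac{28}{11}$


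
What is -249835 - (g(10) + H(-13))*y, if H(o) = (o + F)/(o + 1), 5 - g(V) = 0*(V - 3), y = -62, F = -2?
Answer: -498895/2 ≈ -2.4945e+5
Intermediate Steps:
g(V) = 5 (g(V) = 5 - 0*(V - 3) = 5 - 0*(-3 + V) = 5 - 1*0 = 5 + 0 = 5)
H(o) = (-2 + o)/(1 + o) (H(o) = (o - 2)/(o + 1) = (-2 + o)/(1 + o))
-249835 - (g(10) + H(-13))*y = -249835 - (5 + (-2 - 13)/(1 - 13))*(-62) = -249835 - (5 - 15/(-12))*(-62) = -249835 - (5 - 1/12*(-15))*(-62) = -249835 - (5 + 5/4)*(-62) = -249835 - 25*(-62)/4 = -249835 - 1*(-775/2) = -249835 + 775/2 = -498895/2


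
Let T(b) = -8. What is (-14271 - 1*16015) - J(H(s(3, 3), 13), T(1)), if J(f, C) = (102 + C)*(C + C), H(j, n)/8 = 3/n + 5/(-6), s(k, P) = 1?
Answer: -28782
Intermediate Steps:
H(j, n) = -20/3 + 24/n (H(j, n) = 8*(3/n + 5/(-6)) = 8*(3/n + 5*(-⅙)) = 8*(3/n - ⅚) = 8*(-⅚ + 3/n) = -20/3 + 24/n)
J(f, C) = 2*C*(102 + C) (J(f, C) = (102 + C)*(2*C) = 2*C*(102 + C))
(-14271 - 1*16015) - J(H(s(3, 3), 13), T(1)) = (-14271 - 1*16015) - 2*(-8)*(102 - 8) = (-14271 - 16015) - 2*(-8)*94 = -30286 - 1*(-1504) = -30286 + 1504 = -28782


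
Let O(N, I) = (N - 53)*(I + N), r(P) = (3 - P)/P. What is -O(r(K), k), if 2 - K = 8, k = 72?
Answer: 15369/4 ≈ 3842.3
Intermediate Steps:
K = -6 (K = 2 - 1*8 = 2 - 8 = -6)
r(P) = (3 - P)/P
O(N, I) = (-53 + N)*(I + N)
-O(r(K), k) = -(((3 - 1*(-6))/(-6))² - 53*72 - 53*(3 - 1*(-6))/(-6) + 72*((3 - 1*(-6))/(-6))) = -((-(3 + 6)/6)² - 3816 - (-53)*(3 + 6)/6 + 72*(-(3 + 6)/6)) = -((-⅙*9)² - 3816 - (-53)*9/6 + 72*(-⅙*9)) = -((-3/2)² - 3816 - 53*(-3/2) + 72*(-3/2)) = -(9/4 - 3816 + 159/2 - 108) = -1*(-15369/4) = 15369/4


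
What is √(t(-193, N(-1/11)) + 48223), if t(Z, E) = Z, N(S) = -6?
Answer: √48030 ≈ 219.16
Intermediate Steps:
√(t(-193, N(-1/11)) + 48223) = √(-193 + 48223) = √48030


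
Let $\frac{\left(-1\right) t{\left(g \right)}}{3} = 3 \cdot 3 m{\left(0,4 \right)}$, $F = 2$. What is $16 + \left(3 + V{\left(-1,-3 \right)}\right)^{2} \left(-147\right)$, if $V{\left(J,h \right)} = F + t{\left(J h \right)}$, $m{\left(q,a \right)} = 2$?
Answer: $-352931$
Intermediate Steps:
$t{\left(g \right)} = -54$ ($t{\left(g \right)} = - 3 \cdot 3 \cdot 3 \cdot 2 = - 3 \cdot 9 \cdot 2 = \left(-3\right) 18 = -54$)
$V{\left(J,h \right)} = -52$ ($V{\left(J,h \right)} = 2 - 54 = -52$)
$16 + \left(3 + V{\left(-1,-3 \right)}\right)^{2} \left(-147\right) = 16 + \left(3 - 52\right)^{2} \left(-147\right) = 16 + \left(-49\right)^{2} \left(-147\right) = 16 + 2401 \left(-147\right) = 16 - 352947 = -352931$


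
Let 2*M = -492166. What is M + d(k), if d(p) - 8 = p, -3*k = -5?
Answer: -738220/3 ≈ -2.4607e+5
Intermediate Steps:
M = -246083 (M = (½)*(-492166) = -246083)
k = 5/3 (k = -⅓*(-5) = 5/3 ≈ 1.6667)
d(p) = 8 + p
M + d(k) = -246083 + (8 + 5/3) = -246083 + 29/3 = -738220/3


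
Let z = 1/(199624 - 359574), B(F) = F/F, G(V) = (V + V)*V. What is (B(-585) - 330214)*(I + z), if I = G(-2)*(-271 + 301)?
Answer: -12676216313787/159950 ≈ -7.9251e+7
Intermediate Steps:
G(V) = 2*V² (G(V) = (2*V)*V = 2*V²)
B(F) = 1
I = 240 (I = (2*(-2)²)*(-271 + 301) = (2*4)*30 = 8*30 = 240)
z = -1/159950 (z = 1/(-159950) = -1/159950 ≈ -6.2520e-6)
(B(-585) - 330214)*(I + z) = (1 - 330214)*(240 - 1/159950) = -330213*38387999/159950 = -12676216313787/159950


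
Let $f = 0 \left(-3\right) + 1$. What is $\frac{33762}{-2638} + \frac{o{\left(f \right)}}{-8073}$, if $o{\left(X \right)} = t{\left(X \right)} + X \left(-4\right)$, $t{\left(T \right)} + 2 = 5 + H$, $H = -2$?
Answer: $- \frac{45425452}{3549429} \approx -12.798$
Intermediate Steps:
$f = 1$ ($f = 0 + 1 = 1$)
$t{\left(T \right)} = 1$ ($t{\left(T \right)} = -2 + \left(5 - 2\right) = -2 + 3 = 1$)
$o{\left(X \right)} = 1 - 4 X$ ($o{\left(X \right)} = 1 + X \left(-4\right) = 1 - 4 X$)
$\frac{33762}{-2638} + \frac{o{\left(f \right)}}{-8073} = \frac{33762}{-2638} + \frac{1 - 4}{-8073} = 33762 \left(- \frac{1}{2638}\right) + \left(1 - 4\right) \left(- \frac{1}{8073}\right) = - \frac{16881}{1319} - - \frac{1}{2691} = - \frac{16881}{1319} + \frac{1}{2691} = - \frac{45425452}{3549429}$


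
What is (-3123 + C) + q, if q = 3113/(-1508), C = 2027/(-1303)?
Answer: -6143570607/1964924 ≈ -3126.6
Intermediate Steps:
C = -2027/1303 (C = 2027*(-1/1303) = -2027/1303 ≈ -1.5556)
q = -3113/1508 (q = 3113*(-1/1508) = -3113/1508 ≈ -2.0643)
(-3123 + C) + q = (-3123 - 2027/1303) - 3113/1508 = -4071296/1303 - 3113/1508 = -6143570607/1964924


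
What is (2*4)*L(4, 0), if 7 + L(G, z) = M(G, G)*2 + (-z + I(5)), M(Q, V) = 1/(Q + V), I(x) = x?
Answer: -14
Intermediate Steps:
L(G, z) = -2 + 1/G - z (L(G, z) = -7 + (2/(G + G) + (-z + 5)) = -7 + (2/(2*G) + (5 - z)) = -7 + ((1/(2*G))*2 + (5 - z)) = -7 + (1/G + (5 - z)) = -7 + (5 + 1/G - z) = -2 + 1/G - z)
(2*4)*L(4, 0) = (2*4)*(-2 + 1/4 - 1*0) = 8*(-2 + ¼ + 0) = 8*(-7/4) = -14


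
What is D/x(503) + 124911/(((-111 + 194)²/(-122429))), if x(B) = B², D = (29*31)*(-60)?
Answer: -3869198397359031/1742979001 ≈ -2.2199e+6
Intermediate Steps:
D = -53940 (D = 899*(-60) = -53940)
D/x(503) + 124911/(((-111 + 194)²/(-122429))) = -53940/(503²) + 124911/(((-111 + 194)²/(-122429))) = -53940/253009 + 124911/((83²*(-1/122429))) = -53940*1/253009 + 124911/((6889*(-1/122429))) = -53940/253009 + 124911/(-6889/122429) = -53940/253009 + 124911*(-122429/6889) = -53940/253009 - 15292728819/6889 = -3869198397359031/1742979001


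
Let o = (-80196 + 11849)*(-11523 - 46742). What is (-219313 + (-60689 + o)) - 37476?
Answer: 3981920477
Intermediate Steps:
o = 3982237955 (o = -68347*(-58265) = 3982237955)
(-219313 + (-60689 + o)) - 37476 = (-219313 + (-60689 + 3982237955)) - 37476 = (-219313 + 3982177266) - 37476 = 3981957953 - 37476 = 3981920477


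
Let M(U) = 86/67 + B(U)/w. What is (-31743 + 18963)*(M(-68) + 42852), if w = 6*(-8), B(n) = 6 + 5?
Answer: -146773425495/268 ≈ -5.4766e+8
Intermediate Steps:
B(n) = 11
w = -48
M(U) = 3391/3216 (M(U) = 86/67 + 11/(-48) = 86*(1/67) + 11*(-1/48) = 86/67 - 11/48 = 3391/3216)
(-31743 + 18963)*(M(-68) + 42852) = (-31743 + 18963)*(3391/3216 + 42852) = -12780*137815423/3216 = -146773425495/268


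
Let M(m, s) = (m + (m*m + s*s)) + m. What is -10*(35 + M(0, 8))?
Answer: -990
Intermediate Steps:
M(m, s) = m² + s² + 2*m (M(m, s) = (m + (m² + s²)) + m = (m + m² + s²) + m = m² + s² + 2*m)
-10*(35 + M(0, 8)) = -10*(35 + (0² + 8² + 2*0)) = -10*(35 + (0 + 64 + 0)) = -10*(35 + 64) = -10*99 = -990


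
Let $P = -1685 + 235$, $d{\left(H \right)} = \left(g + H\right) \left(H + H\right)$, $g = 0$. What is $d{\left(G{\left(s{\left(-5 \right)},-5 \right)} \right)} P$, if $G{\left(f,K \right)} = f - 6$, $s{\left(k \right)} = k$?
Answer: $-350900$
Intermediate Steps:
$G{\left(f,K \right)} = -6 + f$ ($G{\left(f,K \right)} = f - 6 = -6 + f$)
$d{\left(H \right)} = 2 H^{2}$ ($d{\left(H \right)} = \left(0 + H\right) \left(H + H\right) = H 2 H = 2 H^{2}$)
$P = -1450$
$d{\left(G{\left(s{\left(-5 \right)},-5 \right)} \right)} P = 2 \left(-6 - 5\right)^{2} \left(-1450\right) = 2 \left(-11\right)^{2} \left(-1450\right) = 2 \cdot 121 \left(-1450\right) = 242 \left(-1450\right) = -350900$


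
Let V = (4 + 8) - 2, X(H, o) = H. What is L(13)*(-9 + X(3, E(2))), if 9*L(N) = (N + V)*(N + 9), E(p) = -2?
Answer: -1012/3 ≈ -337.33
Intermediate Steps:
V = 10 (V = 12 - 2 = 10)
L(N) = (9 + N)*(10 + N)/9 (L(N) = ((N + 10)*(N + 9))/9 = ((10 + N)*(9 + N))/9 = ((9 + N)*(10 + N))/9 = (9 + N)*(10 + N)/9)
L(13)*(-9 + X(3, E(2))) = (10 + (⅑)*13² + (19/9)*13)*(-9 + 3) = (10 + (⅑)*169 + 247/9)*(-6) = (10 + 169/9 + 247/9)*(-6) = (506/9)*(-6) = -1012/3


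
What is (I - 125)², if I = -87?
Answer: 44944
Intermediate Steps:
(I - 125)² = (-87 - 125)² = (-212)² = 44944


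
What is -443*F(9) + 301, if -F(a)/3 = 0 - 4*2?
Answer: -10331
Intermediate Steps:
F(a) = 24 (F(a) = -3*(0 - 4*2) = -3*(0 - 8) = -3*(-8) = 24)
-443*F(9) + 301 = -443*24 + 301 = -10632 + 301 = -10331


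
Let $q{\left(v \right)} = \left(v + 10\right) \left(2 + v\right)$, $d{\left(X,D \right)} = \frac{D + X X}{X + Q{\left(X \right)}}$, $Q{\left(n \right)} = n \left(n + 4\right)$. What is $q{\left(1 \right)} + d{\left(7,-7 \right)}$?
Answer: $\frac{67}{2} \approx 33.5$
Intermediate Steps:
$Q{\left(n \right)} = n \left(4 + n\right)$
$d{\left(X,D \right)} = \frac{D + X^{2}}{X + X \left(4 + X\right)}$ ($d{\left(X,D \right)} = \frac{D + X X}{X + X \left(4 + X\right)} = \frac{D + X^{2}}{X + X \left(4 + X\right)}$)
$q{\left(v \right)} = \left(2 + v\right) \left(10 + v\right)$ ($q{\left(v \right)} = \left(10 + v\right) \left(2 + v\right) = \left(2 + v\right) \left(10 + v\right)$)
$q{\left(1 \right)} + d{\left(7,-7 \right)} = \left(20 + 1^{2} + 12 \cdot 1\right) + \frac{-7 + 7^{2}}{7 \left(5 + 7\right)} = \left(20 + 1 + 12\right) + \frac{-7 + 49}{7 \cdot 12} = 33 + \frac{1}{7} \cdot \frac{1}{12} \cdot 42 = 33 + \frac{1}{2} = \frac{67}{2}$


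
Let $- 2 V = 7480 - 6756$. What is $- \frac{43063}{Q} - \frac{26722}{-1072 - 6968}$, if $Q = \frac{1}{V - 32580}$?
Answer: $\frac{5702697024281}{4020} \approx 1.4186 \cdot 10^{9}$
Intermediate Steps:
$V = -362$ ($V = - \frac{7480 - 6756}{2} = \left(- \frac{1}{2}\right) 724 = -362$)
$Q = - \frac{1}{32942}$ ($Q = \frac{1}{-362 - 32580} = \frac{1}{-32942} = - \frac{1}{32942} \approx -3.0356 \cdot 10^{-5}$)
$- \frac{43063}{Q} - \frac{26722}{-1072 - 6968} = - \frac{43063}{- \frac{1}{32942}} - \frac{26722}{-1072 - 6968} = \left(-43063\right) \left(-32942\right) - \frac{26722}{-1072 - 6968} = 1418581346 - \frac{26722}{-8040} = 1418581346 - - \frac{13361}{4020} = 1418581346 + \frac{13361}{4020} = \frac{5702697024281}{4020}$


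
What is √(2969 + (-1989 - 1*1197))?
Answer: I*√217 ≈ 14.731*I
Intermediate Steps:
√(2969 + (-1989 - 1*1197)) = √(2969 + (-1989 - 1197)) = √(2969 - 3186) = √(-217) = I*√217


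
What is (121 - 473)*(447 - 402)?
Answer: -15840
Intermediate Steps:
(121 - 473)*(447 - 402) = -352*45 = -15840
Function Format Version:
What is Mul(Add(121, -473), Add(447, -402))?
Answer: -15840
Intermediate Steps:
Mul(Add(121, -473), Add(447, -402)) = Mul(-352, 45) = -15840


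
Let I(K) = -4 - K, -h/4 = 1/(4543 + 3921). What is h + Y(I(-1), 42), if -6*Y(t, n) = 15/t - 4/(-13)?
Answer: 64499/82524 ≈ 0.78158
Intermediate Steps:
h = -1/2116 (h = -4/(4543 + 3921) = -4/8464 = -4*1/8464 = -1/2116 ≈ -0.00047259)
Y(t, n) = -2/39 - 5/(2*t) (Y(t, n) = -(15/t - 4/(-13))/6 = -(15/t - 4*(-1/13))/6 = -(15/t + 4/13)/6 = -(4/13 + 15/t)/6 = -2/39 - 5/(2*t))
h + Y(I(-1), 42) = -1/2116 + (-195 - 4*(-4 - 1*(-1)))/(78*(-4 - 1*(-1))) = -1/2116 + (-195 - 4*(-4 + 1))/(78*(-4 + 1)) = -1/2116 + (1/78)*(-195 - 4*(-3))/(-3) = -1/2116 + (1/78)*(-⅓)*(-195 + 12) = -1/2116 + (1/78)*(-⅓)*(-183) = -1/2116 + 61/78 = 64499/82524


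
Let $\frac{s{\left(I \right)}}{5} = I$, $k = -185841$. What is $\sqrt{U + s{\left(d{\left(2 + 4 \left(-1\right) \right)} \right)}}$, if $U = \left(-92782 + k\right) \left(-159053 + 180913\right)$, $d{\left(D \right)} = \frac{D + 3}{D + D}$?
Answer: $\frac{5 i \sqrt{974511805}}{2} \approx 78043.0 i$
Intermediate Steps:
$d{\left(D \right)} = \frac{3 + D}{2 D}$
$s{\left(I \right)} = 5 I$
$U = -6090698780$ ($U = \left(-92782 - 185841\right) \left(-159053 + 180913\right) = \left(-278623\right) 21860 = -6090698780$)
$\sqrt{U + s{\left(d{\left(2 + 4 \left(-1\right) \right)} \right)}} = \sqrt{-6090698780 + 5 \frac{3 + \left(2 + 4 \left(-1\right)\right)}{2 \left(2 + 4 \left(-1\right)\right)}} = \sqrt{-6090698780 + 5 \frac{3 + \left(2 - 4\right)}{2 \left(2 - 4\right)}} = \sqrt{-6090698780 + 5 \frac{3 - 2}{2 \left(-2\right)}} = \sqrt{-6090698780 + 5 \cdot \frac{1}{2} \left(- \frac{1}{2}\right) 1} = \sqrt{-6090698780 + 5 \left(- \frac{1}{4}\right)} = \sqrt{-6090698780 - \frac{5}{4}} = \sqrt{- \frac{24362795125}{4}} = \frac{5 i \sqrt{974511805}}{2}$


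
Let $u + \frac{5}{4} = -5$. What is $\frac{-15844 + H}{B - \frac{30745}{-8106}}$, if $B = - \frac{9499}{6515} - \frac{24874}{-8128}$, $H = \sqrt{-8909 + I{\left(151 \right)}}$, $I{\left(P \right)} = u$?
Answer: $- \frac{1700237367534720}{578957968907} + \frac{53655559440 i \sqrt{35661}}{578957968907} \approx -2936.7 + 17.501 i$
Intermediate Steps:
$u = - \frac{25}{4}$ ($u = - \frac{5}{4} - 5 = - \frac{25}{4} \approx -6.25$)
$I{\left(P \right)} = - \frac{25}{4}$
$H = \frac{i \sqrt{35661}}{2}$ ($H = \sqrt{-8909 - \frac{25}{4}} = \sqrt{- \frac{35661}{4}} = \frac{i \sqrt{35661}}{2} \approx 94.421 i$)
$B = \frac{42423119}{26476960}$ ($B = \left(-9499\right) \frac{1}{6515} - - \frac{12437}{4064} = - \frac{9499}{6515} + \frac{12437}{4064} = \frac{42423119}{26476960} \approx 1.6023$)
$\frac{-15844 + H}{B - \frac{30745}{-8106}} = \frac{-15844 + \frac{i \sqrt{35661}}{2}}{\frac{42423119}{26476960} - \frac{30745}{-8106}} = \frac{-15844 + \frac{i \sqrt{35661}}{2}}{\frac{42423119}{26476960} - - \frac{30745}{8106}} = \frac{-15844 + \frac{i \sqrt{35661}}{2}}{\frac{42423119}{26476960} + \frac{30745}{8106}} = \frac{-15844 + \frac{i \sqrt{35661}}{2}}{\frac{578957968907}{107311118880}} = \left(-15844 + \frac{i \sqrt{35661}}{2}\right) \frac{107311118880}{578957968907} = - \frac{1700237367534720}{578957968907} + \frac{53655559440 i \sqrt{35661}}{578957968907}$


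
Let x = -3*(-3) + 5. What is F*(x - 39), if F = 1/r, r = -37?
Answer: 25/37 ≈ 0.67568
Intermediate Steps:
F = -1/37 (F = 1/(-37) = -1/37 ≈ -0.027027)
x = 14 (x = 9 + 5 = 14)
F*(x - 39) = -(14 - 39)/37 = -1/37*(-25) = 25/37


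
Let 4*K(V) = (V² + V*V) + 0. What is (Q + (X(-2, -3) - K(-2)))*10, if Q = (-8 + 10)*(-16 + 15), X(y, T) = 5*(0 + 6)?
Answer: 260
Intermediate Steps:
X(y, T) = 30 (X(y, T) = 5*6 = 30)
K(V) = V²/2 (K(V) = ((V² + V*V) + 0)/4 = ((V² + V²) + 0)/4 = (2*V² + 0)/4 = (2*V²)/4 = V²/2)
Q = -2 (Q = 2*(-1) = -2)
(Q + (X(-2, -3) - K(-2)))*10 = (-2 + (30 - (-2)²/2))*10 = (-2 + (30 - 4/2))*10 = (-2 + (30 - 1*2))*10 = (-2 + (30 - 2))*10 = (-2 + 28)*10 = 26*10 = 260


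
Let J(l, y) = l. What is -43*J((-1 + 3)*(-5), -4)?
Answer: 430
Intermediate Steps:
-43*J((-1 + 3)*(-5), -4) = -43*(-1 + 3)*(-5) = -86*(-5) = -43*(-10) = 430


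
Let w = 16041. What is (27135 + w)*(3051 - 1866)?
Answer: 51163560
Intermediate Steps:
(27135 + w)*(3051 - 1866) = (27135 + 16041)*(3051 - 1866) = 43176*1185 = 51163560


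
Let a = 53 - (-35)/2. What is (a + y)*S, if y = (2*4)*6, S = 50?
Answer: 5925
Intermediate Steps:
a = 141/2 (a = 53 - (-35)/2 = 53 - 1*(-35/2) = 53 + 35/2 = 141/2 ≈ 70.500)
y = 48 (y = 8*6 = 48)
(a + y)*S = (141/2 + 48)*50 = (237/2)*50 = 5925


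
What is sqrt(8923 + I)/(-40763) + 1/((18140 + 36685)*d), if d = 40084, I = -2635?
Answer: 1/2197605300 - 4*sqrt(393)/40763 ≈ -0.0019453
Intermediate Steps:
sqrt(8923 + I)/(-40763) + 1/((18140 + 36685)*d) = sqrt(8923 - 2635)/(-40763) + 1/((18140 + 36685)*40084) = sqrt(6288)*(-1/40763) + (1/40084)/54825 = (4*sqrt(393))*(-1/40763) + (1/54825)*(1/40084) = -4*sqrt(393)/40763 + 1/2197605300 = 1/2197605300 - 4*sqrt(393)/40763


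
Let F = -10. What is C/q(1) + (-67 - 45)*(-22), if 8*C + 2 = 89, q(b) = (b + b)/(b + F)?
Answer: 38641/16 ≈ 2415.1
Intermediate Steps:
q(b) = 2*b/(-10 + b) (q(b) = (b + b)/(b - 10) = (2*b)/(-10 + b) = 2*b/(-10 + b))
C = 87/8 (C = -¼ + (⅛)*89 = -¼ + 89/8 = 87/8 ≈ 10.875)
C/q(1) + (-67 - 45)*(-22) = 87/(8*((2*1/(-10 + 1)))) + (-67 - 45)*(-22) = 87/(8*((2*1/(-9)))) - 112*(-22) = 87/(8*((2*1*(-⅑)))) + 2464 = 87/(8*(-2/9)) + 2464 = (87/8)*(-9/2) + 2464 = -783/16 + 2464 = 38641/16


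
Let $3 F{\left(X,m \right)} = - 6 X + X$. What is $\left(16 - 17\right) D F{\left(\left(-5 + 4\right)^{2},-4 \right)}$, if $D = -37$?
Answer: $- \frac{185}{3} \approx -61.667$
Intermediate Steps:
$F{\left(X,m \right)} = - \frac{5 X}{3}$ ($F{\left(X,m \right)} = \frac{- 6 X + X}{3} = \frac{\left(-5\right) X}{3} = - \frac{5 X}{3}$)
$\left(16 - 17\right) D F{\left(\left(-5 + 4\right)^{2},-4 \right)} = \left(16 - 17\right) \left(-37\right) \left(- \frac{5 \left(-5 + 4\right)^{2}}{3}\right) = \left(-1\right) \left(-37\right) \left(- \frac{5 \left(-1\right)^{2}}{3}\right) = 37 \left(\left(- \frac{5}{3}\right) 1\right) = 37 \left(- \frac{5}{3}\right) = - \frac{185}{3}$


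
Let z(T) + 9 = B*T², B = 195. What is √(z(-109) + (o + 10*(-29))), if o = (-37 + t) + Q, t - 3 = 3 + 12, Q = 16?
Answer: √2316493 ≈ 1522.0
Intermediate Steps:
t = 18 (t = 3 + (3 + 12) = 3 + 15 = 18)
z(T) = -9 + 195*T²
o = -3 (o = (-37 + 18) + 16 = -19 + 16 = -3)
√(z(-109) + (o + 10*(-29))) = √((-9 + 195*(-109)²) + (-3 + 10*(-29))) = √((-9 + 195*11881) + (-3 - 290)) = √((-9 + 2316795) - 293) = √(2316786 - 293) = √2316493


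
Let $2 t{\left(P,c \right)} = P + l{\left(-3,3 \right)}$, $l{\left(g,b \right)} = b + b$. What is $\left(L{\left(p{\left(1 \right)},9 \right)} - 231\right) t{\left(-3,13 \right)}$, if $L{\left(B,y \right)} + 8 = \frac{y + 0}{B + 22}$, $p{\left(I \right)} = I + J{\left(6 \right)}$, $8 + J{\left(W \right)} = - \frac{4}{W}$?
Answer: $- \frac{15375}{43} \approx -357.56$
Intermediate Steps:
$l{\left(g,b \right)} = 2 b$
$J{\left(W \right)} = -8 - \frac{4}{W}$
$p{\left(I \right)} = - \frac{26}{3} + I$ ($p{\left(I \right)} = I - \left(8 + \frac{4}{6}\right) = I - \frac{26}{3} = - \frac{26}{3} + I$)
$L{\left(B,y \right)} = -8 + \frac{y}{22 + B}$ ($L{\left(B,y \right)} = -8 + \frac{y + 0}{B + 22} = -8 + \frac{y}{22 + B}$)
$t{\left(P,c \right)} = 3 + \frac{P}{2}$ ($t{\left(P,c \right)} = \frac{P + 2 \cdot 3}{2} = \frac{P + 6}{2} = \frac{6 + P}{2} = 3 + \frac{P}{2}$)
$\left(L{\left(p{\left(1 \right)},9 \right)} - 231\right) t{\left(-3,13 \right)} = \left(\frac{-176 + 9 - 8 \left(- \frac{26}{3} + 1\right)}{22 + \left(- \frac{26}{3} + 1\right)} - 231\right) \left(3 + \frac{1}{2} \left(-3\right)\right) = \left(\frac{-176 + 9 - - \frac{184}{3}}{22 - \frac{23}{3}} - 231\right) \left(3 - \frac{3}{2}\right) = \left(\frac{-176 + 9 + \frac{184}{3}}{\frac{43}{3}} - 231\right) \frac{3}{2} = \left(\frac{3}{43} \left(- \frac{317}{3}\right) - 231\right) \frac{3}{2} = \left(- \frac{317}{43} - 231\right) \frac{3}{2} = \left(- \frac{10250}{43}\right) \frac{3}{2} = - \frac{15375}{43}$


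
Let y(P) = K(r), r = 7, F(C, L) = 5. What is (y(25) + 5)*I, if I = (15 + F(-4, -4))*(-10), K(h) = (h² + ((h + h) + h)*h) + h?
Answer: -41600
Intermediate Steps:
K(h) = h + 4*h² (K(h) = (h² + (2*h + h)*h) + h = (h² + (3*h)*h) + h = (h² + 3*h²) + h = 4*h² + h = h + 4*h²)
y(P) = 203 (y(P) = 7*(1 + 4*7) = 7*(1 + 28) = 7*29 = 203)
I = -200 (I = (15 + 5)*(-10) = 20*(-10) = -200)
(y(25) + 5)*I = (203 + 5)*(-200) = 208*(-200) = -41600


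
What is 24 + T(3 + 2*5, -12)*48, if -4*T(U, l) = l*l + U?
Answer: -1860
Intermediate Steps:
T(U, l) = -U/4 - l²/4 (T(U, l) = -(l*l + U)/4 = -(l² + U)/4 = -(U + l²)/4 = -U/4 - l²/4)
24 + T(3 + 2*5, -12)*48 = 24 + (-(3 + 2*5)/4 - ¼*(-12)²)*48 = 24 + (-(3 + 10)/4 - ¼*144)*48 = 24 + (-¼*13 - 36)*48 = 24 + (-13/4 - 36)*48 = 24 - 157/4*48 = 24 - 1884 = -1860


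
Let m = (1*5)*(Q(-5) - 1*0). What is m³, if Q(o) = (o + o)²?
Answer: 125000000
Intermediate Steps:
Q(o) = 4*o² (Q(o) = (2*o)² = 4*o²)
m = 500 (m = (1*5)*(4*(-5)² - 1*0) = 5*(4*25 + 0) = 5*(100 + 0) = 5*100 = 500)
m³ = 500³ = 125000000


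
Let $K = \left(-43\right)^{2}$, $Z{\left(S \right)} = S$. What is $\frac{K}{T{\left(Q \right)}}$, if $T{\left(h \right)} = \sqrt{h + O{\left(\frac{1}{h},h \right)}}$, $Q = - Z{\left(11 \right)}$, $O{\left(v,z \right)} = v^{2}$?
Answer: $- \frac{20339 i \sqrt{1330}}{1330} \approx - 557.7 i$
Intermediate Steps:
$K = 1849$
$Q = -11$ ($Q = \left(-1\right) 11 = -11$)
$T{\left(h \right)} = \sqrt{h + \frac{1}{h^{2}}}$ ($T{\left(h \right)} = \sqrt{h + \left(\frac{1}{h}\right)^{2}} = \sqrt{h + \frac{1}{h^{2}}}$)
$\frac{K}{T{\left(Q \right)}} = \frac{1849}{\sqrt{-11 + \frac{1}{121}}} = \frac{1849}{\sqrt{- \frac{1330}{121}}} = \frac{1849}{\frac{1}{11} i \sqrt{1330}} = 1849 \left(- \frac{11 i \sqrt{1330}}{1330}\right) = - \frac{20339 i \sqrt{1330}}{1330}$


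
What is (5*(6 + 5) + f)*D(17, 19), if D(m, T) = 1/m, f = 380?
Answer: 435/17 ≈ 25.588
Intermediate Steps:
(5*(6 + 5) + f)*D(17, 19) = (5*(6 + 5) + 380)/17 = (5*11 + 380)*(1/17) = (55 + 380)*(1/17) = 435*(1/17) = 435/17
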